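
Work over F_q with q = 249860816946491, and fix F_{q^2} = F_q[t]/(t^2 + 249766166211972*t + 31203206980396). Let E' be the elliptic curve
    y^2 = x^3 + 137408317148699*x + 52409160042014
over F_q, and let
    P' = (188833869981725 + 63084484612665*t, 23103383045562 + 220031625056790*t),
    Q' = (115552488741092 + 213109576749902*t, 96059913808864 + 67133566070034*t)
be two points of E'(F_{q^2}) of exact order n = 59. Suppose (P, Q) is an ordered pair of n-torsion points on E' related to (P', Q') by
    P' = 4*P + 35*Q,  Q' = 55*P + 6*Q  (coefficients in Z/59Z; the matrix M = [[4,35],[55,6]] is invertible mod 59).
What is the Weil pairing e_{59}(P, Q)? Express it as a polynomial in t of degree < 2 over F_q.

e_{59}(aP+bQ,cP+dQ) = e_{59}(P,Q)^(ad-bc); with (a,b,c,d)=(4,35,55,6) this gives the det-59 law.
4*6 - 35*55 = -1901; reduced mod 59: det = 46, inverse 9.
Miller loop for e_{59} over F_{249860816946491^2}: bits of 59 = 111011; 5 double steps + 4 add steps, l/v at each.
e_{59}(P',Q') = 26587152978783 + 47004893722984*t.
Hence e(P,Q) = 158713332447769 + 181517186047485*t in F_{249860816946491^2}^*.

158713332447769 + 181517186047485*t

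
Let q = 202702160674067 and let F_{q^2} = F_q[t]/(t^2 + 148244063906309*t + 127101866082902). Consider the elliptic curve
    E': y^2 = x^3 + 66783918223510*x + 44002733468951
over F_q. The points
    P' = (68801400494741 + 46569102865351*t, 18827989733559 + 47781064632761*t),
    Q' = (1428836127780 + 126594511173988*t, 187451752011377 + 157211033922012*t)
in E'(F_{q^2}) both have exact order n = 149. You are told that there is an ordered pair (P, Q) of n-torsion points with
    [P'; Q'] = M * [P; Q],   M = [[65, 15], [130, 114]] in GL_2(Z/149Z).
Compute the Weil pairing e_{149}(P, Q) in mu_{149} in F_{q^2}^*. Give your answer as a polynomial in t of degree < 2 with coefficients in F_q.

173817053999856 + 172816893428728*t

e_{149} is bilinear + alternating on E[149], so e_{149}(65*P + 15*Q, 130*P + 114*Q) = e_{149}(P,Q)^(65*114-15*130).
det(M) mod 149 = 96; its inverse in (Z/149)^* is 104 (check: 96*104 mod 149 = 1).
Run Miller on y^2=x^3+66783918223510*x+44002733468951 over F_{202702160674067}: ladder 10010101 (8 bits); e = f_P(D_Q)/f_Q(D_P).
So e_{149}(P',Q') = 98099691722560 + 121978734732808*t.
Hence e(P,Q) = 173817053999856 + 172816893428728*t in F_{202702160674067^2}^*.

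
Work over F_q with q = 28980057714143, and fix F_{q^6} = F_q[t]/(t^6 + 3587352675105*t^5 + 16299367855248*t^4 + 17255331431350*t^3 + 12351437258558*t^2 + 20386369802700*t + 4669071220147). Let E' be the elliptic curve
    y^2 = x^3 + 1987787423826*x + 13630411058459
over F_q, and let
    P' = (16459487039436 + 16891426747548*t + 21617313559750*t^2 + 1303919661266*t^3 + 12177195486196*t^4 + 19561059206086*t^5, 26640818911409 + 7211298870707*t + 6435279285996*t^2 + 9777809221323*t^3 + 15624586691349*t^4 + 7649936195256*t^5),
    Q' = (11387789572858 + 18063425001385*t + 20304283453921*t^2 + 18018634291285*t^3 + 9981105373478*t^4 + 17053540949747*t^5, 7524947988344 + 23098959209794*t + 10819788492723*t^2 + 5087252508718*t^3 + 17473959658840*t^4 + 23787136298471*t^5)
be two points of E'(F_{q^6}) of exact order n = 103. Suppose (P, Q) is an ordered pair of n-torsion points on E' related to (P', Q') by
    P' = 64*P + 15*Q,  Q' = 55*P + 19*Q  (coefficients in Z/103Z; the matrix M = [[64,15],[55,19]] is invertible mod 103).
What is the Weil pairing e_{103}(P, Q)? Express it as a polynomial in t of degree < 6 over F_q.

4108982221802 + 11503202011677*t + 12588224456349*t^2 + 17320857180386*t^3 + 28698558958378*t^4 + 28705084787021*t^5

Since e_{103}(P,P)=e_{103}(Q,Q)=1 and e_{103}(Q,P)=e_{103}(P,Q)^{-1}, expanding e_{103}(64*P + 15*Q,55*P + 19*Q) leaves e(P,Q)^det(M).
64*19 - 15*55 = 391; reduced mod 103: det = 82, inverse 49.
7-bit Miller (1100111) on E'/F_{28980057714143} with a'=1987787423826, b'=13630411058459: accumulate tangent/chord ratios at Q'+S and P'+S'.
The quotient is 11008839503043 + 341688894891*t + 25802048943484*t^2 + 25515500251874*t^3 + 23384913421806*t^4 + 26829993879351*t^5.
e_{103}(P,Q) = (11008839503043 + 341688894891*t + 25802048943484*t^2 + 25515500251874*t^3 + 23384913421806*t^4 + 26829993879351*t^5)^{49} = 4108982221802 + 11503202011677*t + 12588224456349*t^2 + 17320857180386*t^3 + 28698558958378*t^4 + 28705084787021*t^5.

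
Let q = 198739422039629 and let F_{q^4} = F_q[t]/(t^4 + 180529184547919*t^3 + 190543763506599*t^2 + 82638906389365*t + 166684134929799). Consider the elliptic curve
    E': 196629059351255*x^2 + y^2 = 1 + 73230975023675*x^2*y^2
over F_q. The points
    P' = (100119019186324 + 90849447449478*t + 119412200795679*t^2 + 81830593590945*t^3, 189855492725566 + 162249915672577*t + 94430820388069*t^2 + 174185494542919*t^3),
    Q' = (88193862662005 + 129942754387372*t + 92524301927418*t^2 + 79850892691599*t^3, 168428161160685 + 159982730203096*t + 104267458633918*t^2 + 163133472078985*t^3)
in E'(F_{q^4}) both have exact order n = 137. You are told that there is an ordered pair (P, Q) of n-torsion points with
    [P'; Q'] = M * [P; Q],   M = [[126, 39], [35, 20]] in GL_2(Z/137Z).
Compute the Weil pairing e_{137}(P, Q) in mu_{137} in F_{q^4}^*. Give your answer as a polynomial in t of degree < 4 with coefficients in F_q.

e_{137}(aP+bQ,cP+dQ) = e_{137}(P,Q)^(ad-bc); with (a,b,c,d)=(126,39,35,20) this gives the det-137 law.
126*20 - 39*35 = 1155; reduced mod 137: det = 59, inverse 72.
Edwards a_E,d_E -> Montgomery A=133979969491181,B=35500368387971 -> Weierstrass 182426234167587,50638865319239 via alpha=177469620422241,beta=30849521081895.
Double-and-add over 10001001: 8-1 doublings, 3-1 additions; each step l_{T,T}/v_{2T} or l_{T,P'}/v at Q'+S for random S.
Result: e(P',Q') = 83536693825672 + 148934154447377*t + 176980186618461*t^2 + 14165851367538*t^3.
Hence e(P,Q) = 137672070172131 + 4455943735942*t + 140726230982219*t^2 + 82441856666831*t^3 in F_{198739422039629^4}^*.

137672070172131 + 4455943735942*t + 140726230982219*t^2 + 82441856666831*t^3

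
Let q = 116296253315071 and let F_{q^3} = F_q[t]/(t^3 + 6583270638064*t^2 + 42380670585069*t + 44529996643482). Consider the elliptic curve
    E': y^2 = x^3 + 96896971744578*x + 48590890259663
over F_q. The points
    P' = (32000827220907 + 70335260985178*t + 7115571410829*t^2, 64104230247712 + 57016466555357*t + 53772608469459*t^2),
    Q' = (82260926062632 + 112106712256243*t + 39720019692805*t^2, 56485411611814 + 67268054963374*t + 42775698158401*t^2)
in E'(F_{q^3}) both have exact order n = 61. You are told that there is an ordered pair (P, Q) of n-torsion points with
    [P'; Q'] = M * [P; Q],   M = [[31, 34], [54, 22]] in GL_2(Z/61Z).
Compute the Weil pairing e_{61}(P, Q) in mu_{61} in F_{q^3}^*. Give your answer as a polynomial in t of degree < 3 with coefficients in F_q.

e_{61} is bilinear + alternating on E[61], so e_{61}(31*P + 34*Q, 54*P + 22*Q) = e_{61}(P,Q)^(31*22-34*54).
Inverting 5 mod 61: 49. Thus e_{61}(P,Q) = e(P',Q')^{49}.
Double-and-add over 111101: 6-1 doublings, 5-1 additions; each step l_{T,T}/v_{2T} or l_{T,P'}/v at Q'+S for random S.
f_P(D_Q)/f_Q(D_P) = 35774391119594 + 64215270822229*t + 108861918965791*t^2.
Hence e(P,Q) = 12449752768150 + 98111505791279*t + 89356388599812*t^2 in F_{116296253315071^3}^*.

12449752768150 + 98111505791279*t + 89356388599812*t^2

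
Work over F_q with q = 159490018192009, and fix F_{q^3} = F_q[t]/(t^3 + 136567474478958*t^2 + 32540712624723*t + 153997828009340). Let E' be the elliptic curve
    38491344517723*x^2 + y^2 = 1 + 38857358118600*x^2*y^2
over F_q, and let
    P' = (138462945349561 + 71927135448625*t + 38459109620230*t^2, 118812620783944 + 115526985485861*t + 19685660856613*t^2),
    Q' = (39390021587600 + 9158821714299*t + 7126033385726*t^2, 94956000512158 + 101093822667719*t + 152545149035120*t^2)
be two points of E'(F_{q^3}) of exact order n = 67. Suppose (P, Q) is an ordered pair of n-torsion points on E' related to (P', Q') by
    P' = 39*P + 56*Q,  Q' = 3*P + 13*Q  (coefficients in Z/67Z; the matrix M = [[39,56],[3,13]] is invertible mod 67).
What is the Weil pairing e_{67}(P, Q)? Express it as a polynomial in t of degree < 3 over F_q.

129909768598790 + 128483966346705*t + 14923789514660*t^2

Alternating bilinearity on E[67] (values in mu_{67} in F_{159490018192009^3}) gives e(P',Q') = e(P,Q)^det(M).
Inverting 4 mod 67: 17. Thus e_{67}(P,Q) = e(P',Q')^{17}.
Edwards a_E,d_E -> Montgomery A=2213026361074,B=15164390845438 -> Weierstrass 47166691816286,97448310657513 via alpha=145799798932728,beta=39781001147783.
n = 67 = (1000011)_2 (7 bits, wt 3); accumulate f_{67,P'}(Q'+S)/f_{67,P'}(S) along the 6-step ladder.
The quotient is 33122969025886 + 17026590594608*t + 58842771015580*t^2.
Finally e_{67}(P,Q) = 129909768598790 + 128483966346705*t + 14923789514660*t^2.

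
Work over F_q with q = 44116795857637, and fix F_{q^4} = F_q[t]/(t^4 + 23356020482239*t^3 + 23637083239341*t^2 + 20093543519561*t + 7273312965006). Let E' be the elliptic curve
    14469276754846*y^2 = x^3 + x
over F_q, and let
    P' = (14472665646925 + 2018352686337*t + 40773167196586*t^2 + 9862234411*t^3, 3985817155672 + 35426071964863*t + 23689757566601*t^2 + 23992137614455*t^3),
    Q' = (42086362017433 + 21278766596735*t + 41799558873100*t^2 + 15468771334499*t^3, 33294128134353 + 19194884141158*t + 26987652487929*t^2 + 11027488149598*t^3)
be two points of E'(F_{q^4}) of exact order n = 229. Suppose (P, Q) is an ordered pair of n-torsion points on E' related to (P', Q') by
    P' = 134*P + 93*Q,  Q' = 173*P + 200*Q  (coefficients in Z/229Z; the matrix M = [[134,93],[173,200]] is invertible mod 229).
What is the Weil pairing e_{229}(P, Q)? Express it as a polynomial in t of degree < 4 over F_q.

13737421768374 + 41585477632740*t + 36204868507612*t^2 + 5263503328033*t^3

Alternating bilinearity on E[229] (values in mu_{229} in F_{44116795857637^4}) gives e(P',Q') = e(P,Q)^det(M).
det M = 134*200 - 93*173 = 10711 = 177 (mod 229); 177^{-1} = 22 (mod 229).
Undo Montgomery via alpha=0, beta=5234652047835: (a',b')=(32015591807664,0) over F_{44116795857637}.
8-bit Miller (11100101) on E'/F_{44116795857637} with a'=32015591807664, b'=0: accumulate tangent/chord ratios at Q'+S and P'+S'.
Result: e(P',Q') = 27824738990140 + 10727298752915*t + 6816694936606*t^2 + 12002624439186*t^3.
e_{229}(P,Q) = (27824738990140 + 10727298752915*t + 6816694936606*t^2 + 12002624439186*t^3)^{22} = 13737421768374 + 41585477632740*t + 36204868507612*t^2 + 5263503328033*t^3.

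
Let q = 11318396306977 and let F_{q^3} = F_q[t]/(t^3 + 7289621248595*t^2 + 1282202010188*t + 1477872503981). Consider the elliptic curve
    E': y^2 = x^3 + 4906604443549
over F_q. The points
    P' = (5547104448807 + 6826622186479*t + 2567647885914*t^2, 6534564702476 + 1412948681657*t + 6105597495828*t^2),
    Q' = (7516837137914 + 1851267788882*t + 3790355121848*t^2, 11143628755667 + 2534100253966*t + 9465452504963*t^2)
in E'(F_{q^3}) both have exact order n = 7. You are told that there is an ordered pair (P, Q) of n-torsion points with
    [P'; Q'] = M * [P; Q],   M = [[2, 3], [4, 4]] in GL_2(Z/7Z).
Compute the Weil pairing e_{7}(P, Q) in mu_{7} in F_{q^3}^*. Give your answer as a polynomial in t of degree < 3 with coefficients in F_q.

Since e_{7}(P,P)=e_{7}(Q,Q)=1 and e_{7}(Q,P)=e_{7}(P,Q)^{-1}, expanding e_{7}(2*P + 3*Q,4*P + 4*Q) leaves e(P,Q)^det(M).
Hence e(P,Q) = e(P',Q')^{5} where 5 = 3^{-1} mod 7.
Build f_{7,P'} and f_{7,Q'} via the 3-bit ladder of 7=111_2; evaluate at shifted divisors; quotient in F_{11318396306977^3}.
The quotient is 6493037251270 + 1567368209413*t + 3647775797189*t^2.
Finally e_{7}(P,Q) = 956302284779 + 4823946707784*t + 9207806582307*t^2.

956302284779 + 4823946707784*t + 9207806582307*t^2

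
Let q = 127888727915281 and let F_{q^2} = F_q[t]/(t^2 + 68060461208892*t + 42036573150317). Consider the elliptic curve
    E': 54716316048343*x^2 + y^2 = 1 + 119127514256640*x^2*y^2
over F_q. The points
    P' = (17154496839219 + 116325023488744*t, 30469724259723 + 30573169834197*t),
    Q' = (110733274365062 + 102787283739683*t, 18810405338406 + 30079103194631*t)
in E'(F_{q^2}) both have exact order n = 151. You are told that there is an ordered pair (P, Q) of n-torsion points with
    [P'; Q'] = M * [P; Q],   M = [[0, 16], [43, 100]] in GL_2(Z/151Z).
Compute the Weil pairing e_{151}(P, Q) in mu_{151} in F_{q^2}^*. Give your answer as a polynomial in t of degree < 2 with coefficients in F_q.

Alternating bilinearity on E[151] (values in mu_{151} in F_{127888727915281^2}) gives e(P',Q') = e(P,Q)^det(M).
So e_{151}(P,Q) = e_{151}(P',Q')^{142}, since 67*142 = 1 mod 151.
Edwards a_E,d_E -> Montgomery A=98237912319014,B=94483888390914 -> Weierstrass 28822906262641,43783994980286 via alpha=7659183731617,beta=15869382426746.
Double-and-add over 10010111: 8-1 doublings, 5-1 additions; each step l_{T,T}/v_{2T} or l_{T,P'}/v at Q'+S for random S.
f_P(D_Q)/f_Q(D_P) = 21977015948919 + 19549852561349*t.
Hence e(P,Q) = 52879148401028 + 119655253546042*t in F_{127888727915281^2}^*.

52879148401028 + 119655253546042*t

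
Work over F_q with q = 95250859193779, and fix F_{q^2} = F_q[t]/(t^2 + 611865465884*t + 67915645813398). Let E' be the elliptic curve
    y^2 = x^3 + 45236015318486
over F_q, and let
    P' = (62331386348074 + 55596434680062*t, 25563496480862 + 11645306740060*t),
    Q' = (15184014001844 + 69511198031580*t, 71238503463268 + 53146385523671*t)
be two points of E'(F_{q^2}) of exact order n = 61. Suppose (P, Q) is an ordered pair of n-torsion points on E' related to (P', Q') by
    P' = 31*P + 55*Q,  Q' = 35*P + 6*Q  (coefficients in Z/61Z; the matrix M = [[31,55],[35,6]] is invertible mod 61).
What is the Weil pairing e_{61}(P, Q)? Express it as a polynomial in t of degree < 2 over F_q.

41631499846049 + 35157067375744*t

e_{61}(aP+bQ,cP+dQ) = e_{61}(P,Q)^(ad-bc); with (a,b,c,d)=(31,55,35,6) this gives the det-61 law.
So e_{61}(P,Q) = e_{61}(P',Q')^{59}, since 30*59 = 1 mod 61.
Build f_{61,P'} and f_{61,Q'} via the 6-bit ladder of 61=111101_2; evaluate at shifted divisors; quotient in F_{95250859193779^2}.
Result: e(P',Q') = 27086897393916 + 89288257838961*t.
Raise to 59: e(P,Q) = 41631499846049 + 35157067375744*t in mu_{61}.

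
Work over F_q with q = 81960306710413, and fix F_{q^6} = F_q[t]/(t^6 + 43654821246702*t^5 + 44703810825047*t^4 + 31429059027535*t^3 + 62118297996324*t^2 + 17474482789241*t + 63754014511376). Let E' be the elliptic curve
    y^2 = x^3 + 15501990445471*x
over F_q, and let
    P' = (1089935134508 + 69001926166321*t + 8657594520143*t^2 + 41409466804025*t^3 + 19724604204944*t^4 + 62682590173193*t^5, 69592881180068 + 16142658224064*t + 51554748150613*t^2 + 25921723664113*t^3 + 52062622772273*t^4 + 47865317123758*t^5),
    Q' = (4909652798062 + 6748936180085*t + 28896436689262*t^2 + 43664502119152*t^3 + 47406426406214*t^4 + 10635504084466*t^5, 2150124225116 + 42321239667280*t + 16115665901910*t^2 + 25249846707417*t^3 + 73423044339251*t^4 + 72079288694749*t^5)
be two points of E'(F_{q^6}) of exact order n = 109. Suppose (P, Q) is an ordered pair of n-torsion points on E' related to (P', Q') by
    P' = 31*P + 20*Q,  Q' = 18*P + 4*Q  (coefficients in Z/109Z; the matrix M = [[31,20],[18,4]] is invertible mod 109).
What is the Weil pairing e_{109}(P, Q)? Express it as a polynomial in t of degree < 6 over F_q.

e_{109} is bilinear + alternating on E[109], so e_{109}(31*P + 20*Q, 18*P + 4*Q) = e_{109}(P,Q)^(31*4-20*18).
det M = 31*4 - 20*18 = -236 = 91 (mod 109); 91^{-1} = 6 (mod 109).
n = 109 = (1101101)_2 (7 bits, wt 5); accumulate f_{109,P'}(Q'+S)/f_{109,P'}(S) along the 6-step ladder.
Result: e(P',Q') = 69694895231874 + 54997187156812*t + 80576900792499*t^2 + 53035492214956*t^3 + 35099958091499*t^4 + 27536904596621*t^5.
Hence e(P,Q) = 22694019131176 + 5722681283274*t + 235631813508*t^2 + 77917561331092*t^3 + 31801921159205*t^4 + 18772099093383*t^5 in F_{81960306710413^6}^*.

22694019131176 + 5722681283274*t + 235631813508*t^2 + 77917561331092*t^3 + 31801921159205*t^4 + 18772099093383*t^5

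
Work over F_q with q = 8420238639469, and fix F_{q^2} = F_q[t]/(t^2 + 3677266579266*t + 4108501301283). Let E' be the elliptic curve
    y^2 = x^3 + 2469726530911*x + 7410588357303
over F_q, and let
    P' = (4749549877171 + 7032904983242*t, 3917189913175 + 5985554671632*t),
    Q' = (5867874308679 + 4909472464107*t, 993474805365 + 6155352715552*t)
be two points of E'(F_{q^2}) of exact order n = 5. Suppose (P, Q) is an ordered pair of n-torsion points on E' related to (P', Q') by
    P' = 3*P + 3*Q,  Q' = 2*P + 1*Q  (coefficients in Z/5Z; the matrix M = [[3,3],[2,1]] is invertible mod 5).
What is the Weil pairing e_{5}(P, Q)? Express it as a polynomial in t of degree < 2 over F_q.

389816751550 + 4525112952169*t

Alternating bilinearity on E[5] (values in mu_{5} in F_{8420238639469^2}) gives e(P',Q') = e(P,Q)^det(M).
det M = 3*1 - 3*2 = -3 = 2 (mod 5); 2^{-1} = 3 (mod 5).
n = 5 = (101)_2 (3 bits, wt 2); accumulate f_{5,P'}(Q'+S)/f_{5,P'}(S) along the 2-step ladder.
Result: e(P',Q') = 1346354732788 + 7528689913195*t.
Raise to 3: e(P,Q) = 389816751550 + 4525112952169*t in mu_{5}.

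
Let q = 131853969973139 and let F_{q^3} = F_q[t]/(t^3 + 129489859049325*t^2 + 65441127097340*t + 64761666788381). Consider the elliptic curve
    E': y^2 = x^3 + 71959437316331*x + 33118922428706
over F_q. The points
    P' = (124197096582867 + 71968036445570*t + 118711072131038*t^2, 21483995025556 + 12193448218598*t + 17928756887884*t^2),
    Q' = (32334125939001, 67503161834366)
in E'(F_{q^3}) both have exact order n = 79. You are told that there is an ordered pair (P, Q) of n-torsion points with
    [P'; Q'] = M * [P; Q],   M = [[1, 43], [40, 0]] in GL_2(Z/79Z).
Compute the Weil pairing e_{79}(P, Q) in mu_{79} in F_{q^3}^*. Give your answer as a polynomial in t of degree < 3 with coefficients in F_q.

78397787180092 + 70650054146328*t + 91075905171889*t^2

Alternating bilinearity on E[79] (values in mu_{79} in F_{131853969973139^3}) gives e(P',Q') = e(P,Q)^det(M).
det(M) mod 79 = 18; its inverse in (Z/79)^* is 22 (check: 18*22 mod 79 = 1).
Build f_{79,P'} and f_{79,Q'} via the 7-bit ladder of 79=1001111_2; evaluate at shifted divisors; quotient in F_{131853969973139^3}.
Result: e(P',Q') = 57021756926058 + 68705597766576*t + 122429965176529*t^2.
Raise to 22: e(P,Q) = 78397787180092 + 70650054146328*t + 91075905171889*t^2 in mu_{79}.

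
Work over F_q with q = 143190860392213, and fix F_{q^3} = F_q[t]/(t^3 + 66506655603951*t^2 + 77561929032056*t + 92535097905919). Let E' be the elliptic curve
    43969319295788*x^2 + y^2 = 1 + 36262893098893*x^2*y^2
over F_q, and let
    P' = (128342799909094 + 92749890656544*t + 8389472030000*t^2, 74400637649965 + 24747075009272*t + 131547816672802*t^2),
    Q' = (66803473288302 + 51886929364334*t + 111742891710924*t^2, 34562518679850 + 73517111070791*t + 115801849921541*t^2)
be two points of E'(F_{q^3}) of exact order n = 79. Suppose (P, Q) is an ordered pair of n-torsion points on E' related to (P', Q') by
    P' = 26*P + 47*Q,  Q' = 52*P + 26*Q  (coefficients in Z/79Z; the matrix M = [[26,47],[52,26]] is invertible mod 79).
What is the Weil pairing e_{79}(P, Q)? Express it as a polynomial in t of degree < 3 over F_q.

74333253763482 + 7812182864269*t + 13295913058730*t^2

e_{79}(aP+bQ,cP+dQ) = e_{79}(P,Q)^(ad-bc); with (a,b,c,d)=(26,47,52,26) this gives the det-79 law.
26*26 - 47*52 = -1768; reduced mod 79: det = 49, inverse 50.
Map (x,y)_Ed via u=(1+y)/(1-y), v=(1+y)/((1-y)x) to Montgomery A=10389856475858,B=24621960839316; then to (a',b')=(63493209980287,73260607032965).
n = 79 = (1001111)_2 (7 bits, wt 5); accumulate f_{79,P'}(Q'+S)/f_{79,P'}(S) along the 6-step ladder.
Miller gives e_{79}(P',Q') = 22421282429563 + 115776423692397*t + 31005267819014*t^2 in F_{143190860392213^3}.
Raise to 50: e(P,Q) = 74333253763482 + 7812182864269*t + 13295913058730*t^2 in mu_{79}.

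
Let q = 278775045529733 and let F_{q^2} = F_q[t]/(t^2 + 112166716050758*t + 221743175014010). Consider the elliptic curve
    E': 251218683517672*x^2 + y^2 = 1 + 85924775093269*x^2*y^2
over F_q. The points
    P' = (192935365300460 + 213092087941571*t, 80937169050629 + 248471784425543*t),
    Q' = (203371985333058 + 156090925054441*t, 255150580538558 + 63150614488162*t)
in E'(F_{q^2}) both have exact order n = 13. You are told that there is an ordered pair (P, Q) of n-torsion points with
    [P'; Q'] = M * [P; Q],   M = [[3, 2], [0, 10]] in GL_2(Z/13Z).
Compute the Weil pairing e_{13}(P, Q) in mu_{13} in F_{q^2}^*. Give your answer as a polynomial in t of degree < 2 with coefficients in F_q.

Since e_{13}(P,P)=e_{13}(Q,Q)=1 and e_{13}(Q,P)=e_{13}(P,Q)^{-1}, expanding e_{13}(3*P + 2*Q,10*Q) leaves e(P,Q)^det(M).
det M = 3*10 - 2*0 = 30 = 4 (mod 13); 4^{-1} = 10 (mod 13).
Edwards a_E,d_E -> Montgomery A=130963873292844,B=55054588687729 -> Weierstrass 125358727059540,9913005353749 via alpha=9728068846868,beta=111017238488534.
Miller loop for e_{13} over F_{278775045529733^2}: bits of 13 = 1101; 3 double steps + 2 add steps, l/v at each.
e_{13}(P',Q') = 153866676526559 + 46557729160529*t.
Finally e_{13}(P,Q) = 49877099474489 + 194661009884247*t.

49877099474489 + 194661009884247*t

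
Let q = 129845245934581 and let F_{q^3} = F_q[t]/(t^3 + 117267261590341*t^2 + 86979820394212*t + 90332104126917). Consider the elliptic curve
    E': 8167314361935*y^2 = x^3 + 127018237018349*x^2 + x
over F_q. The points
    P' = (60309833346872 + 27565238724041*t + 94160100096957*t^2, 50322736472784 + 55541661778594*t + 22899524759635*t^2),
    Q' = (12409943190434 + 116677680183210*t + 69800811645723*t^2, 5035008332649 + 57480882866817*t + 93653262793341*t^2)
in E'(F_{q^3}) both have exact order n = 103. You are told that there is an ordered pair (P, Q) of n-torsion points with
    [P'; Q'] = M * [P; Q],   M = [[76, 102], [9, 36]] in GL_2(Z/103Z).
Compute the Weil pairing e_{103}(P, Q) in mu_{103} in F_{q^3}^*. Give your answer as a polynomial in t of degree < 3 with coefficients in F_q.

112232593520409 + 78852531016909*t + 28062714860906*t^2

Alternating bilinearity on E[103] (values in mu_{103} in F_{129845245934581^3}) gives e(P',Q') = e(P,Q)^det(M).
det(M) mod 103 = 67; its inverse in (Z/103)^* is 20 (check: 67*20 mod 103 = 1).
Undo Montgomery via alpha=85377371777137, beta=23170123249749: (a',b')=(78952826864233,283581724949) over F_{129845245934581}.
Run Miller on y^2=x^3+78952826864233*x+283581724949 over F_{129845245934581}: ladder 1100111 (7 bits); e = f_P(D_Q)/f_Q(D_P).
Miller gives e_{103}(P',Q') = 22785358230770 + 44520560203454*t + 64586613506531*t^2 in F_{129845245934581^3}.
Raise to 20: e(P,Q) = 112232593520409 + 78852531016909*t + 28062714860906*t^2 in mu_{103}.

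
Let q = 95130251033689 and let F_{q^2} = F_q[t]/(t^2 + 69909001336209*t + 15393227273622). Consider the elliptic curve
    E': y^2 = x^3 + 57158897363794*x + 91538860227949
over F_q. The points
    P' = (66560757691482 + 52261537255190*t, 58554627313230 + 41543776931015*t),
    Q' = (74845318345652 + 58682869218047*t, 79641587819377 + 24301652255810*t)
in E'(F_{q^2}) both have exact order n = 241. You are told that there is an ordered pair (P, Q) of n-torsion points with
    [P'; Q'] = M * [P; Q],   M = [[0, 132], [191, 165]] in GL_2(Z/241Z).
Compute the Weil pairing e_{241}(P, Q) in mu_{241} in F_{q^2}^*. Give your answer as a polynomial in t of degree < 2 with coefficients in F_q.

10173689979895 + 78211191184866*t

e_{241}(aP+bQ,cP+dQ) = e_{241}(P,Q)^(ad-bc); with (a,b,c,d)=(0,132,191,165) this gives the det-241 law.
det(M) mod 241 = 93; its inverse in (Z/241)^* is 184 (check: 93*184 mod 241 = 1).
Build f_{241,P'} and f_{241,Q'} via the 8-bit ladder of 241=11110001_2; evaluate at shifted divisors; quotient in F_{95130251033689^2}.
Miller gives e_{241}(P',Q') = 60471395815434 + 47373836778970*t in F_{95130251033689^2}.
Hence e(P,Q) = 10173689979895 + 78211191184866*t in F_{95130251033689^2}^*.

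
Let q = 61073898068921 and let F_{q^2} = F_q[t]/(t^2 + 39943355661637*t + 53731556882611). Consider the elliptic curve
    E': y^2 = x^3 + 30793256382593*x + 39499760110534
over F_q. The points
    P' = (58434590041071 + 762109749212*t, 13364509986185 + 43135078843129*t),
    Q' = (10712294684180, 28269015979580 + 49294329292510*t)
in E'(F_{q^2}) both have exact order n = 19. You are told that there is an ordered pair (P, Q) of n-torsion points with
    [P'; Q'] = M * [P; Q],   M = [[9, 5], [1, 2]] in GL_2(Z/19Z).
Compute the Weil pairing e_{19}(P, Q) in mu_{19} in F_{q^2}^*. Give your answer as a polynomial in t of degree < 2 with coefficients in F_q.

e_{19} is bilinear + alternating on E[19], so e_{19}(9*P + 5*Q, 1*P + 2*Q) = e_{19}(P,Q)^(9*2-5*1).
det(M) mod 19 = 13; its inverse in (Z/19)^* is 3 (check: 13*3 mod 19 = 1).
Miller loop for e_{19} over F_{61073898068921^2}: bits of 19 = 10011; 4 double steps + 2 add steps, l/v at each.
Miller gives e_{19}(P',Q') = 42692766754781 + 33829168434751*t in F_{61073898068921^2}.
Hence e(P,Q) = 54408567509456 + 38676721465265*t in F_{61073898068921^2}^*.

54408567509456 + 38676721465265*t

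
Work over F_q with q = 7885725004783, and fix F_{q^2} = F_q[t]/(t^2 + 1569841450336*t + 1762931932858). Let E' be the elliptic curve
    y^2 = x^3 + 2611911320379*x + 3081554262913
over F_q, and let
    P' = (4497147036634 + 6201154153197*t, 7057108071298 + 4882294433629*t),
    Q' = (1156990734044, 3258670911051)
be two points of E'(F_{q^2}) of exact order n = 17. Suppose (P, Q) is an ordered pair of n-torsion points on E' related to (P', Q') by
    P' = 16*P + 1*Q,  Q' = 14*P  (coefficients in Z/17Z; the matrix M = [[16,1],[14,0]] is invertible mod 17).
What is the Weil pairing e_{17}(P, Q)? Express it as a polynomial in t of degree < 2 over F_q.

4809716975406 + 5587586092785*t

e_{17}(aP+bQ,cP+dQ) = e_{17}(P,Q)^(ad-bc); with (a,b,c,d)=(16,1,14,0) this gives the det-17 law.
Inverting 3 mod 17: 6. Thus e_{17}(P,Q) = e(P',Q')^{6}.
n = 17 = (10001)_2 (5 bits, wt 2); accumulate f_{17,P'}(Q'+S)/f_{17,P'}(S) along the 4-step ladder.
e_{17}(P',Q') = 4406503353231 + 3328186408401*t.
e_{17}(P,Q) = (4406503353231 + 3328186408401*t)^{6} = 4809716975406 + 5587586092785*t.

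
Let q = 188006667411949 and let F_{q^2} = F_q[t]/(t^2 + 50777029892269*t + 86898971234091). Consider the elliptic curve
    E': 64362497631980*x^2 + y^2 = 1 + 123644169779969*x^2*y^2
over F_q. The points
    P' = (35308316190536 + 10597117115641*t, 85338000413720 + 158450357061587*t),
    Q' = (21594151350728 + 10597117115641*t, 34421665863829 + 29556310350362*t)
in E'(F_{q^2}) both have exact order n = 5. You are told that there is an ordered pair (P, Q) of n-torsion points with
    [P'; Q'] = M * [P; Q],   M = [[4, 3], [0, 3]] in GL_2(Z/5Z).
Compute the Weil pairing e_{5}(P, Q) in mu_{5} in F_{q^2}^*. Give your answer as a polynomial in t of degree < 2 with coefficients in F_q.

153000825367722 + 12581131692851*t

The 5-Weil pairing on E[5] over F_{188006667411949} is alternating-bilinear: e_{5}(P',Q') = e_{5}(P,Q)^det(M).
4*3 - 3*0 = 12; reduced mod 5: det = 2, inverse 3.
Map (x,y)_Ed via u=(1+y)/(1-y), v=(1+y)/((1-y)x) to Montgomery A=0,B=92938485713341; then to (a',b')=(762014508703,0).
3-bit Miller (101) on E'/F_{188006667411949} with a'=762014508703, b'=0: accumulate tangent/chord ratios at Q'+S and P'+S'.
Result: e(P',Q') = 67711158764609 + 46094861075882*t.
(67711158764609 + 46094861075882*t)^{3} mod (188006667411949,f) = 153000825367722 + 12581131692851*t.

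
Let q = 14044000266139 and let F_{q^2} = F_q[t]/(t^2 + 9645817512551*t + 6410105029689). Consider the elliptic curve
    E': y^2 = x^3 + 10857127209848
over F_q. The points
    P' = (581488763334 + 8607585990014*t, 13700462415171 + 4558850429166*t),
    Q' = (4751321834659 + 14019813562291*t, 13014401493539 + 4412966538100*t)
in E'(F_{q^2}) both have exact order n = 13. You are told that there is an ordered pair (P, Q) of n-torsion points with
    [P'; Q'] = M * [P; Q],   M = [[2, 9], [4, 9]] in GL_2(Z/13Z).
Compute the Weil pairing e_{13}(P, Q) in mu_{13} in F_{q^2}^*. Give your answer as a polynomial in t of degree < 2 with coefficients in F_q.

Alternating bilinearity on E[13] (values in mu_{13} in F_{14044000266139^2}) gives e(P',Q') = e(P,Q)^det(M).
So e_{13}(P,Q) = e_{13}(P',Q')^{5}, since 8*5 = 1 mod 13.
4-bit Miller (1101) on E'/F_{14044000266139} with a'=0, b'=10857127209848: accumulate tangent/chord ratios at Q'+S and P'+S'.
e_{13}(P',Q') = 5675453009778 + 7210998572297*t.
Hence e(P,Q) = 5726403712200 + 9345773327346*t in F_{14044000266139^2}^*.

5726403712200 + 9345773327346*t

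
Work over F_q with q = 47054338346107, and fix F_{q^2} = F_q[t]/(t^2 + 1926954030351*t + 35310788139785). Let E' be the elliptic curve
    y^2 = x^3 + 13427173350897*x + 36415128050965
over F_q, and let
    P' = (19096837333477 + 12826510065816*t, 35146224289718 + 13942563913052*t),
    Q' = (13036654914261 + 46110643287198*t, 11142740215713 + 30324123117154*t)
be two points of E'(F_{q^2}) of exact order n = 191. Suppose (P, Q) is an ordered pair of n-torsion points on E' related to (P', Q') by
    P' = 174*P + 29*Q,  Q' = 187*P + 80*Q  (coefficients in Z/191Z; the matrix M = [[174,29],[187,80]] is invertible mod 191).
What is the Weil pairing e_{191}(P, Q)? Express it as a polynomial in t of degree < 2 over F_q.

35309213101251 + 8046836368146*t

Under M = [[174,29],[187,80]] in GL_2(Z/191), e_{191}(P',Q') = e_{191}(P,Q)^(174*80-29*187 mod 191).
Hence e(P,Q) = e(P',Q')^{76} where 76 = 93^{-1} mod 191.
Run Miller on y^2=x^3+13427173350897*x+36415128050965 over F_{47054338346107}: ladder 10111111 (8 bits); e = f_P(D_Q)/f_Q(D_P).
Result: e(P',Q') = 1236464848415 + 41875951261712*t.
Raise to 76: e(P,Q) = 35309213101251 + 8046836368146*t in mu_{191}.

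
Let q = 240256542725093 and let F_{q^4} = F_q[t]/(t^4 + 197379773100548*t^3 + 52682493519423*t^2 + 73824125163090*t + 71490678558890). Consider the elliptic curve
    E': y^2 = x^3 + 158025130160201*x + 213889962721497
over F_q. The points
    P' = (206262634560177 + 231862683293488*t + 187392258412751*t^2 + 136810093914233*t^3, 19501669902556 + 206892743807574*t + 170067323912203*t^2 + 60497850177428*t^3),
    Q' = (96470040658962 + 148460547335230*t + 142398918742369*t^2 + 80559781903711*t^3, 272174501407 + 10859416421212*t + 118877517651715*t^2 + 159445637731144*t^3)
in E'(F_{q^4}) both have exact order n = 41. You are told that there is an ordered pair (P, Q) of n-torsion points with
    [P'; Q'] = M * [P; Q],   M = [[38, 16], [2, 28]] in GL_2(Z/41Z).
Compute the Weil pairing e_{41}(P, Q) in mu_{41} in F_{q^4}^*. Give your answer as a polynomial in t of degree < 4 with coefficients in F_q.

9457984029969 + 192230945723378*t + 36797410323183*t^2 + 122395182710428*t^3

Since e_{41}(P,P)=e_{41}(Q,Q)=1 and e_{41}(Q,P)=e_{41}(P,Q)^{-1}, expanding e_{41}(38*P + 16*Q,2*P + 28*Q) leaves e(P,Q)^det(M).
Hence e(P,Q) = e(P',Q')^{6} where 6 = 7^{-1} mod 41.
Miller loop for e_{41} over F_{240256542725093^4}: bits of 41 = 101001; 5 double steps + 2 add steps, l/v at each.
e_{41}(P',Q') = 3322193841988 + 6068567281173*t + 119880808330626*t^2 + 168116260404032*t^3.
Raise to 6: e(P,Q) = 9457984029969 + 192230945723378*t + 36797410323183*t^2 + 122395182710428*t^3 in mu_{41}.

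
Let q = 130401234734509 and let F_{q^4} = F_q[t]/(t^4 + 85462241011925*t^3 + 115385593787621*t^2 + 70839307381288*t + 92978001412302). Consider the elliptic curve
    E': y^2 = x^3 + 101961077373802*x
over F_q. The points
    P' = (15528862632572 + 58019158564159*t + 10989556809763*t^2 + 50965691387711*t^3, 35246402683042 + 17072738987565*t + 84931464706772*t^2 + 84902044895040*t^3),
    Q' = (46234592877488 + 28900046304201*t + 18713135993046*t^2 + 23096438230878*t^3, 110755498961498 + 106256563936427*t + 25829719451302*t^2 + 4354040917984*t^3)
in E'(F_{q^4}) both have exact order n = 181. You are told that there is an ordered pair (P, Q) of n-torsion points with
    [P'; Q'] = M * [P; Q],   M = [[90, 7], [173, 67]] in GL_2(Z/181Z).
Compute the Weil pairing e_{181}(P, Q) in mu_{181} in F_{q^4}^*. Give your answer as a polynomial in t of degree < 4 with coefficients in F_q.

85637187026996 + 71645648479876*t + 8865430018046*t^2 + 118108686688705*t^3

The 181-Weil pairing on E[181] over F_{130401234734509} is alternating-bilinear: e_{181}(P',Q') = e_{181}(P,Q)^det(M).
Hence e(P,Q) = e(P',Q')^{173} where 173 = 113^{-1} mod 181.
Run Miller on y^2=x^3+101961077373802*x over F_{130401234734509}: ladder 10110101 (8 bits); e = f_P(D_Q)/f_Q(D_P).
f_P(D_Q)/f_Q(D_P) = 74771844554055 + 35195166511540*t + 82847547468190*t^2 + 9922914315474*t^3.
(74771844554055 + 35195166511540*t + 82847547468190*t^2 + 9922914315474*t^3)^{173} mod (130401234734509,f) = 85637187026996 + 71645648479876*t + 8865430018046*t^2 + 118108686688705*t^3.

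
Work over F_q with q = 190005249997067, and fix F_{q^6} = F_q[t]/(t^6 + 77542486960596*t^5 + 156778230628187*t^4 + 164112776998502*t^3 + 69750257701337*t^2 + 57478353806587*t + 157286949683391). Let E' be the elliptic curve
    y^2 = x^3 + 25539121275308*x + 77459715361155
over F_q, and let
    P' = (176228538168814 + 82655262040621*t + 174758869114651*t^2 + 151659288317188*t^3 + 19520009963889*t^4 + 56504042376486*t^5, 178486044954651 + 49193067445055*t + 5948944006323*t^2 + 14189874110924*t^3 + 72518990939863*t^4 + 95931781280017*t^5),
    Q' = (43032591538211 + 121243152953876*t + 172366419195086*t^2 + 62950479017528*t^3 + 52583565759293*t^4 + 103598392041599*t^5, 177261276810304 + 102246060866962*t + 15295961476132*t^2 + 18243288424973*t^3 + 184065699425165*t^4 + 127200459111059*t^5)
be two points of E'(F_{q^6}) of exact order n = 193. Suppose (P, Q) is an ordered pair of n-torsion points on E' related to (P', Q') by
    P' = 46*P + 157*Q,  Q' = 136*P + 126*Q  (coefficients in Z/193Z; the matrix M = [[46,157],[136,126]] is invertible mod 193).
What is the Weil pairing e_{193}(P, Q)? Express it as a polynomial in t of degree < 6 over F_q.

163427425473328 + 36522201192454*t + 58154687956596*t^2 + 92334189128314*t^3 + 181468143111092*t^4 + 187416234978282*t^5

Since e_{193}(P,P)=e_{193}(Q,Q)=1 and e_{193}(Q,P)=e_{193}(P,Q)^{-1}, expanding e_{193}(46*P + 157*Q,136*P + 126*Q) leaves e(P,Q)^det(M).
Hence e(P,Q) = e(P',Q')^{188} where 188 = 77^{-1} mod 193.
Double-and-add over 11000001: 8-1 doublings, 3-1 additions; each step l_{T,T}/v_{2T} or l_{T,P'}/v at Q'+S for random S.
e_{193}(P',Q') = 143445020721576 + 129261466594900*t + 162242270001539*t^2 + 82611029959251*t^3 + 88217599164288*t^4 + 118089253955727*t^5.
Finally e_{193}(P,Q) = 163427425473328 + 36522201192454*t + 58154687956596*t^2 + 92334189128314*t^3 + 181468143111092*t^4 + 187416234978282*t^5.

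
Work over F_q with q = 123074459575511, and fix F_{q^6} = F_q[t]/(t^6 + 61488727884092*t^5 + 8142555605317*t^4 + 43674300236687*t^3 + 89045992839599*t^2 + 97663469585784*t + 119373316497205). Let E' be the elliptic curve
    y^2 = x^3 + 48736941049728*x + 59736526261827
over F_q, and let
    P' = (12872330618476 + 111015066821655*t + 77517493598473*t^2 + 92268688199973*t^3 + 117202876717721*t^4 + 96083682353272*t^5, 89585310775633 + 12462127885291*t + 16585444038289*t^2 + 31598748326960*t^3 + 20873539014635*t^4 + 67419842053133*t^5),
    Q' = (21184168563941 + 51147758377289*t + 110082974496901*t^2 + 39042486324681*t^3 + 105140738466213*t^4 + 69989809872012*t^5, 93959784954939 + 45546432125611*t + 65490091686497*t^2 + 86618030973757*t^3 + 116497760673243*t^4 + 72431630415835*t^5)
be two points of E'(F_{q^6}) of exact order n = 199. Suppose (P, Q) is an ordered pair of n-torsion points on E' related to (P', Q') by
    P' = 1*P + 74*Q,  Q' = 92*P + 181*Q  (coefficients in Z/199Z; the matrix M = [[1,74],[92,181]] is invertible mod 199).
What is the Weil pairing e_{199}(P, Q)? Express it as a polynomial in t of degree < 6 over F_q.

Under M = [[1,74],[92,181]] in GL_2(Z/199), e_{199}(P',Q') = e_{199}(P,Q)^(1*181-74*92 mod 199).
So e_{199}(P,Q) = e_{199}(P',Q')^{63}, since 139*63 = 1 mod 199.
Run Miller on y^2=x^3+48736941049728*x+59736526261827 over F_{123074459575511}: ladder 11000111 (8 bits); e = f_P(D_Q)/f_Q(D_P).
So e_{199}(P',Q') = 40044588540169 + 112293534468607*t + 46972111209640*t^2 + 57757852600971*t^3 + 62826340795235*t^4 + 82919946485809*t^5.
Thus e_{199}(P,Q) = 58958124495538 + 110916041388769*t + 115321706696427*t^2 + 2708285844052*t^3 + 53649562920089*t^4 + 31618477430793*t^5.

58958124495538 + 110916041388769*t + 115321706696427*t^2 + 2708285844052*t^3 + 53649562920089*t^4 + 31618477430793*t^5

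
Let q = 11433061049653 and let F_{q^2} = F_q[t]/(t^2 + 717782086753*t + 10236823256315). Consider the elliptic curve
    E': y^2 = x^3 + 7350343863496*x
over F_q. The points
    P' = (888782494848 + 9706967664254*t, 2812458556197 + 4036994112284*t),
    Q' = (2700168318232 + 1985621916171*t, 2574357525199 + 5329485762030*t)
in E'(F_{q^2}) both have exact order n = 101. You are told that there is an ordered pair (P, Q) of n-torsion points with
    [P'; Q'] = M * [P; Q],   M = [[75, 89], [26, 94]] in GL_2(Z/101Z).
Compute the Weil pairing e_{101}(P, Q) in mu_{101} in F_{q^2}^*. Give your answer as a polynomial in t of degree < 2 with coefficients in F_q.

Since e_{101}(P,P)=e_{101}(Q,Q)=1 and e_{101}(Q,P)=e_{101}(P,Q)^{-1}, expanding e_{101}(75*P + 89*Q,26*P + 94*Q) leaves e(P,Q)^det(M).
So e_{101}(P,Q) = e_{101}(P',Q')^{55}, since 90*55 = 1 mod 101.
Run Miller on y^2=x^3+7350343863496*x over F_{11433061049653}: ladder 1100101 (7 bits); e = f_P(D_Q)/f_Q(D_P).
f_P(D_Q)/f_Q(D_P) = 3187919457309 + 6206599996458*t.
Raise to 55: e(P,Q) = 5443947801384 + 5704055099340*t in mu_{101}.

5443947801384 + 5704055099340*t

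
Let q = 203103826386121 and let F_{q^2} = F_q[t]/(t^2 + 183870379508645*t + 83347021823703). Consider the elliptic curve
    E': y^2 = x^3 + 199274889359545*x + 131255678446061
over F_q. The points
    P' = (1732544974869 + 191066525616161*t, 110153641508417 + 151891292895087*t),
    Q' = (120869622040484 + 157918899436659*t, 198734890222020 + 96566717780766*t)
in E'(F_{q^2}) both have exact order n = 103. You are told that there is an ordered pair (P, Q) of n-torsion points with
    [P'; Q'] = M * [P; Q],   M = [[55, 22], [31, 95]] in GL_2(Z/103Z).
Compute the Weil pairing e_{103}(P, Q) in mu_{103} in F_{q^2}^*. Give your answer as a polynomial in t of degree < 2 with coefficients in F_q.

Alternating bilinearity on E[103] (values in mu_{103} in F_{203103826386121^2}) gives e(P',Q') = e(P,Q)^det(M).
Inverting 11 mod 103: 75. Thus e_{103}(P,Q) = e(P',Q')^{75}.
7-bit Miller (1100111) on E'/F_{203103826386121} with a'=199274889359545, b'=131255678446061: accumulate tangent/chord ratios at Q'+S and P'+S'.
f_P(D_Q)/f_Q(D_P) = 110268939918237 + 169891892983984*t.
Hence e(P,Q) = 190456357107625 + 147700073438221*t in F_{203103826386121^2}^*.

190456357107625 + 147700073438221*t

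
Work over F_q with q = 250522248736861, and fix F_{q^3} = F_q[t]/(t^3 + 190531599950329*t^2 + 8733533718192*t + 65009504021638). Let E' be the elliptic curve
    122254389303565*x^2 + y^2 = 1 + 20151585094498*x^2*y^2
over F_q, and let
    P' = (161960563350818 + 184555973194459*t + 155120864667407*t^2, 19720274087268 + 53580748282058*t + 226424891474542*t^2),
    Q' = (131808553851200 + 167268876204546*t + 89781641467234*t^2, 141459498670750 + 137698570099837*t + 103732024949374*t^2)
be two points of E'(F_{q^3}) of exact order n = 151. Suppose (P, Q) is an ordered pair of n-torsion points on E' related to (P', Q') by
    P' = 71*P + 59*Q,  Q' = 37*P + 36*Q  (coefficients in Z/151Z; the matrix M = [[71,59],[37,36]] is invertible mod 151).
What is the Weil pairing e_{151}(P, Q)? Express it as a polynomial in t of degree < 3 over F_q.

e_{151} is bilinear + alternating on E[151], so e_{151}(71*P + 59*Q, 37*P + 36*Q) = e_{151}(P,Q)^(71*36-59*37).
det M = 71*36 - 59*37 = 373 = 71 (mod 151); 71^{-1} = 134 (mod 151).
Edwards a_E,d_E -> Montgomery A=23604809966179,B=161821792343501 -> Weierstrass 0,91179380252710 via alpha=65488037189154,beta=88156263236482.
Double-and-add over 10010111: 8-1 doublings, 5-1 additions; each step l_{T,T}/v_{2T} or l_{T,P'}/v at Q'+S for random S.
Result: e(P',Q') = 63008866454786 + 193335463447636*t + 100470964785742*t^2.
Finally e_{151}(P,Q) = 86894874226753 + 166283000460294*t + 92075263773358*t^2.

86894874226753 + 166283000460294*t + 92075263773358*t^2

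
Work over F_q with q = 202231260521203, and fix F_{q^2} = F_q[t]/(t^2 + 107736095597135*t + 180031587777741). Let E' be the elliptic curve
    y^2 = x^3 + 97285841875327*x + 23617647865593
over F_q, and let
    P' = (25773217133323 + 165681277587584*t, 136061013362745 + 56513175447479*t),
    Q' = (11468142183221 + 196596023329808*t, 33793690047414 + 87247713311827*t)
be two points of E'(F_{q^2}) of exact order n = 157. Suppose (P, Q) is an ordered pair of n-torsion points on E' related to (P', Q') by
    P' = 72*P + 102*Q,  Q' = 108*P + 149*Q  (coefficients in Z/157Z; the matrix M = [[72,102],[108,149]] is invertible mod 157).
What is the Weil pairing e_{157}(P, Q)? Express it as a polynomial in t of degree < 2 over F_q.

56986762108802 + 58871543829559*t

The 157-Weil pairing on E[157] over F_{202231260521203} is alternating-bilinear: e_{157}(P',Q') = e_{157}(P,Q)^det(M).
So e_{157}(P,Q) = e_{157}(P',Q')^{151}, since 26*151 = 1 mod 157.
Double-and-add over 10011101: 8-1 doublings, 5-1 additions; each step l_{T,T}/v_{2T} or l_{T,P'}/v at Q'+S for random S.
Result: e(P',Q') = 65885060538377 + 24032964865654*t.
Raise to 151: e(P,Q) = 56986762108802 + 58871543829559*t in mu_{157}.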